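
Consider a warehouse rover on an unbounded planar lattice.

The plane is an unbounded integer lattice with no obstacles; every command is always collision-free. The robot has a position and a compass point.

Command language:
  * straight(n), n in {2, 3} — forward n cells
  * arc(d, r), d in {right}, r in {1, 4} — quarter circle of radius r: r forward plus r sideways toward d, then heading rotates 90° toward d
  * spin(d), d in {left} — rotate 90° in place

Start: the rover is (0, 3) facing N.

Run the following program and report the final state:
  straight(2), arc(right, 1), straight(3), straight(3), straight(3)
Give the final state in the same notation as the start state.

(10, 6) facing E

from: (0, 3) facing N
1. straight(2) → (0, 5) facing N
2. arc(right, 1) → (1, 6) facing E
3. straight(3) → (4, 6) facing E
4. straight(3) → (7, 6) facing E
5. straight(3) → (10, 6) facing E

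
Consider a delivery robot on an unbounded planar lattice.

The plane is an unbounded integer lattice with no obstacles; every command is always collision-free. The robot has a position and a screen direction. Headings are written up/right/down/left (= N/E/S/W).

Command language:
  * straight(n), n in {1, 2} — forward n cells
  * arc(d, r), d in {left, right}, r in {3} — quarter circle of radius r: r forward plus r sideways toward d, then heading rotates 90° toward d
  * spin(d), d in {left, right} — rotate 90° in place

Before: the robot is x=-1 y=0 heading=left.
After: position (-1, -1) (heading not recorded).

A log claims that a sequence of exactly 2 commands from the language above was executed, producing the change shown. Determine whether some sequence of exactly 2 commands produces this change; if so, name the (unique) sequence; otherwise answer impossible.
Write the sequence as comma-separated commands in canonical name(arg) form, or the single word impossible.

key: order matters: swapping spin(left) and straight(1) lands elsewhere
initial: x=-1 y=0 heading=left
1. spin(left) → x=-1 y=0 heading=down
2. straight(1) → x=-1 y=-1 heading=down
all 36 alternatives checked — unique.

spin(left), straight(1)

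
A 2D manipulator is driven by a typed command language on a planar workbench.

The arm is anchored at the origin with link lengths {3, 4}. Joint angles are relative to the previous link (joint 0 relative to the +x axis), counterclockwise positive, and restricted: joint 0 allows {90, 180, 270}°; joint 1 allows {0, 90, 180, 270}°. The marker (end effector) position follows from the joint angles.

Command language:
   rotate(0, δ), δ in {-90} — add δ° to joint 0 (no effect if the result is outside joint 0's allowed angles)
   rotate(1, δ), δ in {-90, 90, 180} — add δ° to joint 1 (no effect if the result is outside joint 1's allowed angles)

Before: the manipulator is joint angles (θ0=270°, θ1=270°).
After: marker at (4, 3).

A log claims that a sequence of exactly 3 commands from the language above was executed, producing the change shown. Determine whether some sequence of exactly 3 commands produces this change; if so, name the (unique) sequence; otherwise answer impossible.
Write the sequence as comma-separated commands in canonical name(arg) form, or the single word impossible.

rotate(0, -90), rotate(0, -90), rotate(0, -90)

start: joint angles (θ0=270°, θ1=270°)
[1] after rotate(0, -90): joint angles (θ0=180°, θ1=270°)
[2] after rotate(0, -90): joint angles (θ0=90°, θ1=270°)
[3] after rotate(0, -90): joint angles (θ0=90°, θ1=270°)
no other 3-command option fits: unique.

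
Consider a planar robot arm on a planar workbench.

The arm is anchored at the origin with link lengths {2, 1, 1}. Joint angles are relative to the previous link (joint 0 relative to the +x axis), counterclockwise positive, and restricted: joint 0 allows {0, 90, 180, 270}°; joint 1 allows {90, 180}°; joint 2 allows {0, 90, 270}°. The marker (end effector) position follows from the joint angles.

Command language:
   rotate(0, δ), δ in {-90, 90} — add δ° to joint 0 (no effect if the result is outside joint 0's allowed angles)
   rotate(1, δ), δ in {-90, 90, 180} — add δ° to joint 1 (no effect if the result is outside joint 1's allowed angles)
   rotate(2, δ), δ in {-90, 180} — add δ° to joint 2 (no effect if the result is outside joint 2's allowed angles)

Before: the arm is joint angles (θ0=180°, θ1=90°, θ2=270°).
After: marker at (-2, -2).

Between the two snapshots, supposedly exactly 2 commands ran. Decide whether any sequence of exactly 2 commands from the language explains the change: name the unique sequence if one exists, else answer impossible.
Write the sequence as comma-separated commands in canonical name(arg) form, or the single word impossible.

key: order matters: swapping rotate(2, 180) and rotate(2, -90) lands elsewhere
from: joint angles (θ0=180°, θ1=90°, θ2=270°)
t=1 rotate(2, 180) ⇒ joint angles (θ0=180°, θ1=90°, θ2=90°)
t=2 rotate(2, -90) ⇒ joint angles (θ0=180°, θ1=90°, θ2=0°)
no other 2-command option fits: unique.

rotate(2, 180), rotate(2, -90)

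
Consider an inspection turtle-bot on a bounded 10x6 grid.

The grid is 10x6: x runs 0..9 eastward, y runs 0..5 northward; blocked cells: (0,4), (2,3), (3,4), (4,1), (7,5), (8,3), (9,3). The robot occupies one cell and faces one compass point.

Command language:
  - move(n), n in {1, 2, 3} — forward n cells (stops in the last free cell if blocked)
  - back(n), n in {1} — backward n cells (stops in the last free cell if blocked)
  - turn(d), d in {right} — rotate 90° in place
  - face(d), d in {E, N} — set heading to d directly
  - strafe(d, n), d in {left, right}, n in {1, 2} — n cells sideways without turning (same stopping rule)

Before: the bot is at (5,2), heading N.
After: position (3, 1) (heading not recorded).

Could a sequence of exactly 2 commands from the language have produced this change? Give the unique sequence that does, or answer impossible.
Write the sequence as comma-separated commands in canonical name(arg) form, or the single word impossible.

key: running back(1) before strafe(left, 2) would end elsewhere — order is forced
from: at (5,2), heading N
step 1 (strafe(left, 2)): at (3,2), heading N
step 2 (back(1)): at (3,1), heading N
all 121 alternatives checked — unique.

strafe(left, 2), back(1)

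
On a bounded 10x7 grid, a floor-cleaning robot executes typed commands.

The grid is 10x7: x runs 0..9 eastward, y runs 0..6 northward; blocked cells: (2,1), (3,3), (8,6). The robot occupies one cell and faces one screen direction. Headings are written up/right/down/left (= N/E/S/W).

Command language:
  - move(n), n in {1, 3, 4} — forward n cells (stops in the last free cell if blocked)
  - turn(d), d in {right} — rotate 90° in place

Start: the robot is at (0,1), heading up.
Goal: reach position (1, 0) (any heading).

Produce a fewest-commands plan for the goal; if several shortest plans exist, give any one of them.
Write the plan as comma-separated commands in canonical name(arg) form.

begin: at (0,1), heading up
1. turn(right) → at (0,1), heading right
2. move(1) → at (1,1), heading right
3. turn(right) → at (1,1), heading down
4. move(1) → at (1,0), heading down
no 3-step plan works, so 4 is optimal.

turn(right), move(1), turn(right), move(1)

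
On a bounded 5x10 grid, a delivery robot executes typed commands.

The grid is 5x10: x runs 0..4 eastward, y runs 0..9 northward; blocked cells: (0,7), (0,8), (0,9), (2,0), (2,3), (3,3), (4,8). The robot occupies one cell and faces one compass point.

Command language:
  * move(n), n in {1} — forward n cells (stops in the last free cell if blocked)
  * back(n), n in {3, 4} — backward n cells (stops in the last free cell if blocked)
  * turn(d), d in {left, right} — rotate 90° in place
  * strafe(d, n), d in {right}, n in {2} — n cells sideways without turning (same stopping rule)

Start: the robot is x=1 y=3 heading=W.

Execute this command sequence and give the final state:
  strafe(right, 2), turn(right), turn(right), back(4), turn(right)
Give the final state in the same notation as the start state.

start: x=1 y=3 heading=W
step 1 (strafe(right, 2)): x=1 y=5 heading=W
step 2 (turn(right)): x=1 y=5 heading=N
step 3 (turn(right)): x=1 y=5 heading=E
step 4 (back(4)): x=0 y=5 heading=E
step 5 (turn(right)): x=0 y=5 heading=S

x=0 y=5 heading=S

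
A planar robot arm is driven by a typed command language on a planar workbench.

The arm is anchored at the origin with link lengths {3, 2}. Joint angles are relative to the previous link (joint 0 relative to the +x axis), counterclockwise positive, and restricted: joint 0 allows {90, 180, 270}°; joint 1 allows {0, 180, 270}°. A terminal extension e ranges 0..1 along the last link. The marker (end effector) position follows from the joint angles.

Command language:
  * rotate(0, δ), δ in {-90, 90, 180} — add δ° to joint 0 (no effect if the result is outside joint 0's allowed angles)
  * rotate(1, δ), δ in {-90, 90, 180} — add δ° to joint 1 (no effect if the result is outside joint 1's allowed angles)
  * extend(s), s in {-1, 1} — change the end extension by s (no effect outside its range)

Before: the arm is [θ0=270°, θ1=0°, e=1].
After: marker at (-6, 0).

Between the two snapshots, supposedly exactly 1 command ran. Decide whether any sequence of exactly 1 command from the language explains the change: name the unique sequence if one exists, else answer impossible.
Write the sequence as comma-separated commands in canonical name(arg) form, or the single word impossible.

rotate(0, -90)

begin: [θ0=270°, θ1=0°, e=1]
step 1 (rotate(0, -90)): [θ0=180°, θ1=0°, e=1]
uniquely the one of 8 1-step routes that fits.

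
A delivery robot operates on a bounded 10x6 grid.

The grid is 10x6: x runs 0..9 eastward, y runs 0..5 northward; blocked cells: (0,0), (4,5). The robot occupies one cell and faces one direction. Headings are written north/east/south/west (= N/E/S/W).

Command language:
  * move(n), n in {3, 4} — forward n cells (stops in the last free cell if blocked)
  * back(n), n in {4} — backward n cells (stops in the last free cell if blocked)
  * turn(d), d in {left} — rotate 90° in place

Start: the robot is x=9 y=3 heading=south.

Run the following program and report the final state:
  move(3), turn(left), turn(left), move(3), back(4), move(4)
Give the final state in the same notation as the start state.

initial: x=9 y=3 heading=south
t=1 move(3) ⇒ x=9 y=0 heading=south
t=2 turn(left) ⇒ x=9 y=0 heading=east
t=3 turn(left) ⇒ x=9 y=0 heading=north
t=4 move(3) ⇒ x=9 y=3 heading=north
t=5 back(4) ⇒ x=9 y=0 heading=north
t=6 move(4) ⇒ x=9 y=4 heading=north

x=9 y=4 heading=north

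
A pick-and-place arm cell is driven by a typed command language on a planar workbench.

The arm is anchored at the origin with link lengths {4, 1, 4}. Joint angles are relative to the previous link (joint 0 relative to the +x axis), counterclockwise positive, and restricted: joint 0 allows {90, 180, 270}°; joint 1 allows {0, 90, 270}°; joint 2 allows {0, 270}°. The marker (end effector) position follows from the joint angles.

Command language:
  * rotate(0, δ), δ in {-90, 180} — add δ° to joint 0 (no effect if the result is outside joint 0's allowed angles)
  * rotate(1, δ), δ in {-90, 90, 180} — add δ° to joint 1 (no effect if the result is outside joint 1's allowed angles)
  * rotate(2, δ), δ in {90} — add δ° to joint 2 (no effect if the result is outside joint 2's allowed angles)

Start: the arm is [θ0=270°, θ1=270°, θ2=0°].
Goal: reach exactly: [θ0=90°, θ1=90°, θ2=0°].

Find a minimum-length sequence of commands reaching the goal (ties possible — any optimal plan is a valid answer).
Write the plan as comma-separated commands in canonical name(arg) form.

rotate(0, 180), rotate(1, 180)

start: [θ0=270°, θ1=270°, θ2=0°]
t=1 rotate(0, 180) ⇒ [θ0=90°, θ1=270°, θ2=0°]
t=2 rotate(1, 180) ⇒ [θ0=90°, θ1=90°, θ2=0°]
shorter routes all fall short; 2 is best.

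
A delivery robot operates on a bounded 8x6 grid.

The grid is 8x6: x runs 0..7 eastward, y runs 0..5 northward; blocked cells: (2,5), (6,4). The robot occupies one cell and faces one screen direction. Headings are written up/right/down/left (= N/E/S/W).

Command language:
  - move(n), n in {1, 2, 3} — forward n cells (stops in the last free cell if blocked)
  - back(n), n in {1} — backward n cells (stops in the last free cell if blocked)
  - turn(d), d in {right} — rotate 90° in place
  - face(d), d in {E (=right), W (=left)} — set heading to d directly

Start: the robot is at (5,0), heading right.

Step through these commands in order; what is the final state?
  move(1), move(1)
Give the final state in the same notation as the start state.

initial: at (5,0), heading right
1. move(1) → at (6,0), heading right
2. move(1) → at (7,0), heading right

at (7,0), heading right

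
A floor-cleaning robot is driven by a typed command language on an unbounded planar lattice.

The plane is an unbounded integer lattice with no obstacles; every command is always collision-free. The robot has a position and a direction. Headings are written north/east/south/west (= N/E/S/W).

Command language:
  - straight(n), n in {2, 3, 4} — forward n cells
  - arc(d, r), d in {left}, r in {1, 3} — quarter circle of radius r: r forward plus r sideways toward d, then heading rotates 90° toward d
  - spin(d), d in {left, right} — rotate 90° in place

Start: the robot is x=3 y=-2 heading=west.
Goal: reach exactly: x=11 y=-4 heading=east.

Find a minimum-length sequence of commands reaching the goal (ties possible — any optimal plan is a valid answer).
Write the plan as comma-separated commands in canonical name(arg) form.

arc(left, 1), arc(left, 1), straight(4), straight(4)

start: x=3 y=-2 heading=west
step 1 (arc(left, 1)): x=2 y=-3 heading=south
step 2 (arc(left, 1)): x=3 y=-4 heading=east
step 3 (straight(4)): x=7 y=-4 heading=east
step 4 (straight(4)): x=11 y=-4 heading=east
shorter routes all fall short; 4 is best.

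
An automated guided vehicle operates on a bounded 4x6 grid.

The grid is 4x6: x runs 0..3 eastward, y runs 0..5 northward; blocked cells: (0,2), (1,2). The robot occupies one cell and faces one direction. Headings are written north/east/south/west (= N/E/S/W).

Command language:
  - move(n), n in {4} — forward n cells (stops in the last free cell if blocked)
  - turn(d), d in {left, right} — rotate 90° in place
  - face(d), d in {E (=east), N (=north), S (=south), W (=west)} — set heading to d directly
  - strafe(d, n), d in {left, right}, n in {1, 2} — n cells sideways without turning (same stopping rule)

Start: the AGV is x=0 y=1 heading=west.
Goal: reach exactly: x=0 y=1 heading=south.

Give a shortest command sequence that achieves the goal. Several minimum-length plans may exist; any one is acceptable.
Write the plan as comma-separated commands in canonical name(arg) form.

face(S)

from: x=0 y=1 heading=west
step 1 (face(S)): x=0 y=1 heading=south
no 0-step plan works, so 1 is optimal.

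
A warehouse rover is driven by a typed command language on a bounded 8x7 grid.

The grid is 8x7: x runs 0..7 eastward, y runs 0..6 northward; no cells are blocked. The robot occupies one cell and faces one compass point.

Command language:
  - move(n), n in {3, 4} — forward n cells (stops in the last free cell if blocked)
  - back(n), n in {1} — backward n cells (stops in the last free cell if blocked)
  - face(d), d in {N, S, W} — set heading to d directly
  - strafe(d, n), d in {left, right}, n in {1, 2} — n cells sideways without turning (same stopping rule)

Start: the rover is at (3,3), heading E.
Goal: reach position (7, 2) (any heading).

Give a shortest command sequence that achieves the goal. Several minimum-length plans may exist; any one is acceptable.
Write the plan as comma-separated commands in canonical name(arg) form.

start: at (3,3), heading E
[1] after strafe(right, 1): at (3,2), heading E
[2] after move(4): at (7,2), heading E
shorter routes all fall short; 2 is best.

strafe(right, 1), move(4)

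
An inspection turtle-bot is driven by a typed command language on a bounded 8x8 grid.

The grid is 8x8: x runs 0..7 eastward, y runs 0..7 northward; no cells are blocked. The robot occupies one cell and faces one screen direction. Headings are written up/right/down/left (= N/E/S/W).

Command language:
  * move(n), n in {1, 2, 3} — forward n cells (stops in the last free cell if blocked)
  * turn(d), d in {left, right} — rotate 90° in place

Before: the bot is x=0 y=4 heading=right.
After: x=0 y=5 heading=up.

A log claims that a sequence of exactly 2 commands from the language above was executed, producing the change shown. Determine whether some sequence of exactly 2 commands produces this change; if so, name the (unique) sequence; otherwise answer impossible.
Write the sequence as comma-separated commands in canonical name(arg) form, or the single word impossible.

turn(left), move(1)

key: running move(1) before turn(left) would end elsewhere — order is forced
start: x=0 y=4 heading=right
step 1 (turn(left)): x=0 y=4 heading=up
step 2 (move(1)): x=0 y=5 heading=up
all 25 alternatives checked — unique.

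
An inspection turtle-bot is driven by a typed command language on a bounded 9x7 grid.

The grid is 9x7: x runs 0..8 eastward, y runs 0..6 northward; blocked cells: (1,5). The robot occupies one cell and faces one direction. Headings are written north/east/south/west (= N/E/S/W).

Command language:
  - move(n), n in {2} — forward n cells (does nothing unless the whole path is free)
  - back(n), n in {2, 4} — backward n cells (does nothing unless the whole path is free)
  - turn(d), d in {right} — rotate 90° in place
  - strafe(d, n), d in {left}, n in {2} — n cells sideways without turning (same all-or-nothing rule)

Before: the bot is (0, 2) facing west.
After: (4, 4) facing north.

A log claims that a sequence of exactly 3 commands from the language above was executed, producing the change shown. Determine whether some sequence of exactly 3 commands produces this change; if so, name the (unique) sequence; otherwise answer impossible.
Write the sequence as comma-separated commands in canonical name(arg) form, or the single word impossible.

back(4), turn(right), move(2)

key: order matters: swapping back(4) and move(2) lands elsewhere
from: (0, 2) facing west
step 1 (back(4)): (4, 2) facing west
step 2 (turn(right)): (4, 2) facing north
step 3 (move(2)): (4, 4) facing north
no rival 3-sequence matches.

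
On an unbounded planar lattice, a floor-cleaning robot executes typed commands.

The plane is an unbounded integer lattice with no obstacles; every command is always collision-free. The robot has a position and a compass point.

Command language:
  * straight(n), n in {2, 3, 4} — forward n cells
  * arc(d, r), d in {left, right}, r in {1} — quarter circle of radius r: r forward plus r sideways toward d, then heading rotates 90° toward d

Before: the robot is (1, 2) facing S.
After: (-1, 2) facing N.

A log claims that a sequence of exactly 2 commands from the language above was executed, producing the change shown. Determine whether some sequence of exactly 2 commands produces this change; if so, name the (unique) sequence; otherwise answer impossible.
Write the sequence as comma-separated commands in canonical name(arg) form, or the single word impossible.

arc(right, 1), arc(right, 1)

key: position moved to (-1,2) AND the heading swung to N — translation plus rotation needed
t0: (1, 2) facing S
[1] after arc(right, 1): (0, 1) facing W
[2] after arc(right, 1): (-1, 2) facing N
no other 2-command option fits: unique.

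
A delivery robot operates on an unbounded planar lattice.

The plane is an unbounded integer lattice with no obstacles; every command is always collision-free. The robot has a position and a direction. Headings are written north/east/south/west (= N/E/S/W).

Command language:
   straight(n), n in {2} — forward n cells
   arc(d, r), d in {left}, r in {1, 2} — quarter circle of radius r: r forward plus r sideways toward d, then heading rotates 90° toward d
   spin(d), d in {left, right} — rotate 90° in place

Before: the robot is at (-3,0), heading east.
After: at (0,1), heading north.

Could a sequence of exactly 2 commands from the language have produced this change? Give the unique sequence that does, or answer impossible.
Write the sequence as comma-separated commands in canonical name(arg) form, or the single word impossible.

key: order matters: swapping straight(2) and arc(left, 1) lands elsewhere
begin: at (-3,0), heading east
1. straight(2) → at (-1,0), heading east
2. arc(left, 1) → at (0,1), heading north
no rival 2-sequence matches.

straight(2), arc(left, 1)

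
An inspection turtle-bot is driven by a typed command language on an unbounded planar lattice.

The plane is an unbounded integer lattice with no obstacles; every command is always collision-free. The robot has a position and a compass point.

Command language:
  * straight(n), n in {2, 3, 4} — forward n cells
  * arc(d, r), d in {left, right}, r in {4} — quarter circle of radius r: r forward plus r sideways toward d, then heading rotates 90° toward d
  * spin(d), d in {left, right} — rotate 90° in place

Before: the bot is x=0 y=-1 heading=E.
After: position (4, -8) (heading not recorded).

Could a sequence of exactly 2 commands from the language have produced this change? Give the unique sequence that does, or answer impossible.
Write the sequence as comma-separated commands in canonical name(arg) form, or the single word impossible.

arc(right, 4), straight(3)

key: order matters: swapping arc(right, 4) and straight(3) lands elsewhere
from: x=0 y=-1 heading=E
t=1 arc(right, 4) ⇒ x=4 y=-5 heading=S
t=2 straight(3) ⇒ x=4 y=-8 heading=S
no rival 2-sequence matches.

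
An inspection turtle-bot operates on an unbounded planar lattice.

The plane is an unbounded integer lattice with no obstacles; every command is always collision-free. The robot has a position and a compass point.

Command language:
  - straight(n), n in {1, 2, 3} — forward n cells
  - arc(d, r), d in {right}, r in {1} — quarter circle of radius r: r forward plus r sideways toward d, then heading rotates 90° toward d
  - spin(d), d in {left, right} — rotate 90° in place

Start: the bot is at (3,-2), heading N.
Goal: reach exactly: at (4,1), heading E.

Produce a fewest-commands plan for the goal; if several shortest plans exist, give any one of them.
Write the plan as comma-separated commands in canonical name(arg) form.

begin: at (3,-2), heading N
[1] after straight(2): at (3,0), heading N
[2] after arc(right, 1): at (4,1), heading E
nothing shorter than 2 reaches the goal.

straight(2), arc(right, 1)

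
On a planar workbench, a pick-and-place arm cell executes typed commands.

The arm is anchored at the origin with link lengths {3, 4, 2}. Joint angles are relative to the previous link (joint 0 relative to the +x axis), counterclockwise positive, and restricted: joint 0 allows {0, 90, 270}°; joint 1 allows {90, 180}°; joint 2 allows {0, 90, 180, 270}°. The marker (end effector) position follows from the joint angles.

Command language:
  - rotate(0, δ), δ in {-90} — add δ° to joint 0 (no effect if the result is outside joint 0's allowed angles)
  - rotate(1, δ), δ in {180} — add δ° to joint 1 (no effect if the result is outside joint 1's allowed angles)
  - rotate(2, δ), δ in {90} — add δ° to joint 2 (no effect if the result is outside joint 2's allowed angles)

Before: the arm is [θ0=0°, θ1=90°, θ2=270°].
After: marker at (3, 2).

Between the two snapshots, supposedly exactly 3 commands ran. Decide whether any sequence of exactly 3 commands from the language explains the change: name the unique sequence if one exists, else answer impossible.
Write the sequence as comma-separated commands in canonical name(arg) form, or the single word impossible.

rotate(2, 90), rotate(2, 90), rotate(2, 90)

begin: [θ0=0°, θ1=90°, θ2=270°]
[1] after rotate(2, 90): [θ0=0°, θ1=90°, θ2=0°]
[2] after rotate(2, 90): [θ0=0°, θ1=90°, θ2=90°]
[3] after rotate(2, 90): [θ0=0°, θ1=90°, θ2=180°]
all 27 alternatives checked — unique.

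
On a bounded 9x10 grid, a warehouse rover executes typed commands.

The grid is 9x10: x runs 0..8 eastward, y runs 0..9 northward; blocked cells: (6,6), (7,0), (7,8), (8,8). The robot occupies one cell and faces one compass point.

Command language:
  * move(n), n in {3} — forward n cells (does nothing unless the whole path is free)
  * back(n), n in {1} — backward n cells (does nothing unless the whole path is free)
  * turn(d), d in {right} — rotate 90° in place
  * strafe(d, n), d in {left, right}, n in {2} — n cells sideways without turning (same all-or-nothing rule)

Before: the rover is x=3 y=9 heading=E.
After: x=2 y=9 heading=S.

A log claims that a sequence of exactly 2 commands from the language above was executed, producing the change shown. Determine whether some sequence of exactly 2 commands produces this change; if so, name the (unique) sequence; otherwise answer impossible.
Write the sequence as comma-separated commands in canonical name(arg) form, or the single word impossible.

key: position moved to (2,9) AND the heading swung to S — translation plus rotation needed
start: x=3 y=9 heading=E
step 1 (back(1)): x=2 y=9 heading=E
step 2 (turn(right)): x=2 y=9 heading=S
no other 2-command option fits: unique.

back(1), turn(right)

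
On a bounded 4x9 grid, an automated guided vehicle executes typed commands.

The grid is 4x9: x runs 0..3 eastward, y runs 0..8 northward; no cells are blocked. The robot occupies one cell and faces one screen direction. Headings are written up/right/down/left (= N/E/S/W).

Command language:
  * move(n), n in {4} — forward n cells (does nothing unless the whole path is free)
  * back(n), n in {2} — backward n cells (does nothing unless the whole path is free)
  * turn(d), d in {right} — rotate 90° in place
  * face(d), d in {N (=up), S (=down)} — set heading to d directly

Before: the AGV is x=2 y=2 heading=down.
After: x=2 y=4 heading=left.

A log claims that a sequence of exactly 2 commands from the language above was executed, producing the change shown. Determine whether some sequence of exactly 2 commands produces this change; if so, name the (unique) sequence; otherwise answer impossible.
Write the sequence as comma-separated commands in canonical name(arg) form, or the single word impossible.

back(2), turn(right)

key: order matters: swapping back(2) and turn(right) lands elsewhere
t0: x=2 y=2 heading=down
[1] after back(2): x=2 y=4 heading=down
[2] after turn(right): x=2 y=4 heading=left
uniquely the one of 25 2-step routes that fits.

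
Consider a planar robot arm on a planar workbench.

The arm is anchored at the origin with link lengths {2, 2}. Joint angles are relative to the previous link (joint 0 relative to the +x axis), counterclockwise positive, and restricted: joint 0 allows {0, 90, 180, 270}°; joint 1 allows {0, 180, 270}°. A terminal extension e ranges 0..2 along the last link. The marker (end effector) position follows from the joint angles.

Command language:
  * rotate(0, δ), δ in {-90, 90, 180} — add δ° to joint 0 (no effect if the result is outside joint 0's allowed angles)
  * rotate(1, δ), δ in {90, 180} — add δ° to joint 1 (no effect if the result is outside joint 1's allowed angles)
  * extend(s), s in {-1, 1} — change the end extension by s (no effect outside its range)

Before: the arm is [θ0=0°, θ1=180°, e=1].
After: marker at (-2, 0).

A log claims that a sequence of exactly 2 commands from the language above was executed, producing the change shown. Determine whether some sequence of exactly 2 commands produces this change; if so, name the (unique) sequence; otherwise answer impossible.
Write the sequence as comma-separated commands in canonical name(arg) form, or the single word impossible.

initial: [θ0=0°, θ1=180°, e=1]
t=1 extend(1) ⇒ [θ0=0°, θ1=180°, e=2]
t=2 extend(1) ⇒ [θ0=0°, θ1=180°, e=2]
no other 2-command option fits: unique.

extend(1), extend(1)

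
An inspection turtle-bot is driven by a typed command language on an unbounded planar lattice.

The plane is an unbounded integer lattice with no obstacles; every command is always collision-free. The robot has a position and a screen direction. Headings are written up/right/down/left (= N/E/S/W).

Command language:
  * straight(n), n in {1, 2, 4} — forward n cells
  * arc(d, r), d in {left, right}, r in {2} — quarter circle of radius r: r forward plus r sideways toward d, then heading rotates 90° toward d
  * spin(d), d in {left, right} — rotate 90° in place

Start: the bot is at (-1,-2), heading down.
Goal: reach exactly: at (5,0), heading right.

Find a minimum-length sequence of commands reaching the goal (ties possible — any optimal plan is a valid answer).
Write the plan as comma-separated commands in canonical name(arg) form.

arc(left, 2), arc(left, 2), arc(right, 2)

from: at (-1,-2), heading down
step 1 (arc(left, 2)): at (1,-4), heading right
step 2 (arc(left, 2)): at (3,-2), heading up
step 3 (arc(right, 2)): at (5,0), heading right
shorter routes all fall short; 3 is best.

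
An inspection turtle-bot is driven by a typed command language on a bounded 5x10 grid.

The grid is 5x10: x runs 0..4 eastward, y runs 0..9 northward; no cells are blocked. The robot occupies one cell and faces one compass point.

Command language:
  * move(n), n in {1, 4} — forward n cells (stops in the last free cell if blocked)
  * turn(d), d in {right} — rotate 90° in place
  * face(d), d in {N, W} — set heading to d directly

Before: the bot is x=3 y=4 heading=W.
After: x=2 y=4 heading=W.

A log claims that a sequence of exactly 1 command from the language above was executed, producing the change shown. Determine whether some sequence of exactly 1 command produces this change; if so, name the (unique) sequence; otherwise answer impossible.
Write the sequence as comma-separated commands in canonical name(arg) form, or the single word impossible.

key: still facing W — the one step turns nothing
t0: x=3 y=4 heading=W
step 1 (move(1)): x=2 y=4 heading=W
all 5 alternatives checked — unique.

move(1)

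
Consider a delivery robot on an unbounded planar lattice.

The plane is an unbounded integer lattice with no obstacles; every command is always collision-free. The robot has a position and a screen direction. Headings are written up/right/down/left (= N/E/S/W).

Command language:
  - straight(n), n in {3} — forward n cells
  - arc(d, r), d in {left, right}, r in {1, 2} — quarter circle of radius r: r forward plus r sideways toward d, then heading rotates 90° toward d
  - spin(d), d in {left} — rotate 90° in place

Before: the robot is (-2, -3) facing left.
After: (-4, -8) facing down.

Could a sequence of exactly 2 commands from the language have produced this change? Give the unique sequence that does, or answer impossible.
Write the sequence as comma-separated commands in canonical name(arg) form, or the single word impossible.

arc(left, 2), straight(3)

key: order matters: swapping arc(left, 2) and straight(3) lands elsewhere
start: (-2, -3) facing left
t=1 arc(left, 2) ⇒ (-4, -5) facing down
t=2 straight(3) ⇒ (-4, -8) facing down
all 36 alternatives checked — unique.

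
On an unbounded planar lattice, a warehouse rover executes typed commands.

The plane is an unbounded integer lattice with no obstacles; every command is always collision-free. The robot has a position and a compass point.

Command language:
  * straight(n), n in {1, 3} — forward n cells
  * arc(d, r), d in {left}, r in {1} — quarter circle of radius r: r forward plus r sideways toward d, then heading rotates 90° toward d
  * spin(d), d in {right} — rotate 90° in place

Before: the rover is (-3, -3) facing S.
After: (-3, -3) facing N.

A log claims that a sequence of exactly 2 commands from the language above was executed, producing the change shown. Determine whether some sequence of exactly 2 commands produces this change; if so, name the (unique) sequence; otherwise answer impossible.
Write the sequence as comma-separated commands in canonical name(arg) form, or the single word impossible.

spin(right), spin(right)

key: (-3,-3) unmoved — no command in the sequence translates
begin: (-3, -3) facing S
1. spin(right) → (-3, -3) facing W
2. spin(right) → (-3, -3) facing N
no other 2-command option fits: unique.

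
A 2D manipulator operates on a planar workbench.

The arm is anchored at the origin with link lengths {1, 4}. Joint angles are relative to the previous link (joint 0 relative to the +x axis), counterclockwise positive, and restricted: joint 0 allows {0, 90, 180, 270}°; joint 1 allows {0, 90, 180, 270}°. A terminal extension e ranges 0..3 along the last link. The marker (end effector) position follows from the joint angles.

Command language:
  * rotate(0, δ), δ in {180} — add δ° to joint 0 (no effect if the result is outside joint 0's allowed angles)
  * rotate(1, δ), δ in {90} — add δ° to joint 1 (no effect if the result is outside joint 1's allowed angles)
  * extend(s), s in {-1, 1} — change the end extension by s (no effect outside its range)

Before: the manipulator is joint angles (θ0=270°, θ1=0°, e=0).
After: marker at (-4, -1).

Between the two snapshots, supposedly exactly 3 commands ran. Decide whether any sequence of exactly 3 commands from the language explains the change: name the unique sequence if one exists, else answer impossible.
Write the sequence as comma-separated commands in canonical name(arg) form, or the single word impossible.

start: joint angles (θ0=270°, θ1=0°, e=0)
step 1 (rotate(1, 90)): joint angles (θ0=270°, θ1=90°, e=0)
step 2 (rotate(1, 90)): joint angles (θ0=270°, θ1=180°, e=0)
step 3 (rotate(1, 90)): joint angles (θ0=270°, θ1=270°, e=0)
no other 3-command option fits: unique.

rotate(1, 90), rotate(1, 90), rotate(1, 90)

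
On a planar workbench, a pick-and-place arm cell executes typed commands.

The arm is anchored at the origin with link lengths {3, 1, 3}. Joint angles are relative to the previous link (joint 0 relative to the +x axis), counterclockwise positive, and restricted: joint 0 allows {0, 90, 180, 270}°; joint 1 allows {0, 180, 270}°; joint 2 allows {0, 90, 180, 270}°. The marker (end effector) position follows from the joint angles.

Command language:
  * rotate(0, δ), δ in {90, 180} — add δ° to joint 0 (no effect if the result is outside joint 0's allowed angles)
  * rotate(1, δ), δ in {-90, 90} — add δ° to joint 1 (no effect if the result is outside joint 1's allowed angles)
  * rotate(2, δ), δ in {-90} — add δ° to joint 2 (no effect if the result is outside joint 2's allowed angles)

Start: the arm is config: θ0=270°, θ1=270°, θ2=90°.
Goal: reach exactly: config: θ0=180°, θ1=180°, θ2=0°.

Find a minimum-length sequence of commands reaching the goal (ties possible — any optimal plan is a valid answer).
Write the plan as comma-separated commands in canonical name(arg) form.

t0: config: θ0=270°, θ1=270°, θ2=90°
step 1 (rotate(1, -90)): config: θ0=270°, θ1=180°, θ2=90°
step 2 (rotate(0, 180)): config: θ0=90°, θ1=180°, θ2=90°
step 3 (rotate(2, -90)): config: θ0=90°, θ1=180°, θ2=0°
step 4 (rotate(0, 90)): config: θ0=180°, θ1=180°, θ2=0°
minimal: 4 command(s), checked below 4.

rotate(1, -90), rotate(0, 180), rotate(2, -90), rotate(0, 90)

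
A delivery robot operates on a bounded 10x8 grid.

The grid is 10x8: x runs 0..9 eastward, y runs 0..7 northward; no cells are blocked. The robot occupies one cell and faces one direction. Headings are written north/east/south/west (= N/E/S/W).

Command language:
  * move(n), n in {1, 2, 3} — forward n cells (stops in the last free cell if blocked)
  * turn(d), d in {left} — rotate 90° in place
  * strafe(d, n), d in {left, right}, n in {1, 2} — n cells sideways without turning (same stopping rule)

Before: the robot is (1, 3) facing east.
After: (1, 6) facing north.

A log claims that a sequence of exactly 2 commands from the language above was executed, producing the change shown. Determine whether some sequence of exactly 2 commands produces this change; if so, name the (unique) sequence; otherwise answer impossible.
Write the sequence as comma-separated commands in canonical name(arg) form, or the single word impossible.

turn(left), move(3)

key: order matters: swapping turn(left) and move(3) lands elsewhere
initial: (1, 3) facing east
1. turn(left) → (1, 3) facing north
2. move(3) → (1, 6) facing north
uniquely the one of 64 2-step routes that fits.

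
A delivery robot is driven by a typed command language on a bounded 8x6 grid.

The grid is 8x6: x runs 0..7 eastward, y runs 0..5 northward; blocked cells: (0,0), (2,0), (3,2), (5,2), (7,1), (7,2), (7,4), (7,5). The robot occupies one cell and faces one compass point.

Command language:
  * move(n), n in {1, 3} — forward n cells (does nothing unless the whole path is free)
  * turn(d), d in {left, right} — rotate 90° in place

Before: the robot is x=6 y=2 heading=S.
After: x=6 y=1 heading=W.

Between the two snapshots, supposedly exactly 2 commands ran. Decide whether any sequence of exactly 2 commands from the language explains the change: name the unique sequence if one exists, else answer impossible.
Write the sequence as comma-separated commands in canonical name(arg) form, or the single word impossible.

move(1), turn(right)

key: running turn(right) before move(1) would end elsewhere — order is forced
t0: x=6 y=2 heading=S
t=1 move(1) ⇒ x=6 y=1 heading=S
t=2 turn(right) ⇒ x=6 y=1 heading=W
uniquely the one of 16 2-step routes that fits.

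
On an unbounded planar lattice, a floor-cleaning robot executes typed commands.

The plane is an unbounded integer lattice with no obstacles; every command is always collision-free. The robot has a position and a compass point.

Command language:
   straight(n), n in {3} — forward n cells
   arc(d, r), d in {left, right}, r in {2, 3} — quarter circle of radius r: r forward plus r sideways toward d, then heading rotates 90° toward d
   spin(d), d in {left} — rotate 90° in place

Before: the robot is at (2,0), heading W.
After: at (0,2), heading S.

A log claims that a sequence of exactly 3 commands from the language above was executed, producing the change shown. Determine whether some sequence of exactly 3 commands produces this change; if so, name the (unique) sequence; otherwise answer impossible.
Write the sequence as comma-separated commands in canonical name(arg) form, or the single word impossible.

key: running spin(left) before arc(right, 2) would end elsewhere — order is forced
start: at (2,0), heading W
1. arc(right, 2) → at (0,2), heading N
2. spin(left) → at (0,2), heading W
3. spin(left) → at (0,2), heading S
no other 3-command option fits: unique.

arc(right, 2), spin(left), spin(left)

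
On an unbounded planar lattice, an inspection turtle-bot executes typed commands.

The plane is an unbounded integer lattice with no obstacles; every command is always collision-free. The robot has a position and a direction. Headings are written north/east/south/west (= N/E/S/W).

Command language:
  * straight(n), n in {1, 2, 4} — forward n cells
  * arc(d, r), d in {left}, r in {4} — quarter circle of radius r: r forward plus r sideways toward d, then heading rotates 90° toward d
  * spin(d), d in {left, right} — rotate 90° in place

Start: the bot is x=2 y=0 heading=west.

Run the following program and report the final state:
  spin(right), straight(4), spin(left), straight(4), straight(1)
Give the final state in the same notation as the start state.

begin: x=2 y=0 heading=west
[1] after spin(right): x=2 y=0 heading=north
[2] after straight(4): x=2 y=4 heading=north
[3] after spin(left): x=2 y=4 heading=west
[4] after straight(4): x=-2 y=4 heading=west
[5] after straight(1): x=-3 y=4 heading=west

x=-3 y=4 heading=west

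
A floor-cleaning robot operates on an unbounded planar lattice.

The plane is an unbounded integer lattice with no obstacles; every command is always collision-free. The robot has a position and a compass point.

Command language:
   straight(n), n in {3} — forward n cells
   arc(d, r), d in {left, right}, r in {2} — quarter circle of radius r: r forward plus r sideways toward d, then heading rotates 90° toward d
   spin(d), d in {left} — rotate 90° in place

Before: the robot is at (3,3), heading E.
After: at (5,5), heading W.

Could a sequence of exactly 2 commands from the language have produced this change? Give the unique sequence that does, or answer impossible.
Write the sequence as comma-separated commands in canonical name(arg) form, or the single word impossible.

key: order matters: swapping arc(left, 2) and spin(left) lands elsewhere
t0: at (3,3), heading E
step 1 (arc(left, 2)): at (5,5), heading N
step 2 (spin(left)): at (5,5), heading W
no rival 2-sequence matches.

arc(left, 2), spin(left)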